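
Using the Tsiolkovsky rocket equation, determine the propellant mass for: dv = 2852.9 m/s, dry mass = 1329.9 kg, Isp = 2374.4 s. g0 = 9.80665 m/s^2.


ve = Isp * g0 = 2374.4 * 9.80665 = 23284.909760 m/s
mass ratio = exp(dv/ve) = exp(2852.9/23284.909760) = 1.13034332
m_prop = m_dry * (mr - 1) = 1329.9 * (1.13034332 - 1)
m_prop = 173.3436 kg

173.3436 kg


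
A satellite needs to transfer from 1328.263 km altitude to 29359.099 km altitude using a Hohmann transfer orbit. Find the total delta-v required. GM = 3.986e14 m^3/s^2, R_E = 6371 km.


r1 = 7699.2630 km = 7.699263e+06 m
r2 = 35730.0990 km = 3.5730099e+07 m
dv1 = sqrt(mu/r1)*(sqrt(2*r2/(r1+r2)) - 1) = 2034.4136 m/s
dv2 = sqrt(mu/r2)*(1 - sqrt(2*r1/(r1+r2))) = 1351.2011 m/s
total dv = |dv1| + |dv2| = 2034.4136 + 1351.2011 = 3385.6147 m/s = 3.3856 km/s

3.3856 km/s


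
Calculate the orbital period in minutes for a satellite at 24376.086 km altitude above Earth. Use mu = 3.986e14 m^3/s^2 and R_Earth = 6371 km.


r = 30747.0860 km = 3.0747086e+07 m
T = 2*pi*sqrt(r^3/mu) = 2*pi*sqrt(2.9067782e+22 / 3.986e14)
T = 53655.8606 s = 894.2643 min

894.2643 minutes


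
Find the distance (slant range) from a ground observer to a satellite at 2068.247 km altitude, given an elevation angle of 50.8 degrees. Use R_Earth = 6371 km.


h = 2068.247 km, el = 50.8 deg
d = -R_E*sin(el) + sqrt((R_E*sin(el))^2 + 2*R_E*h + h^2)
d = -6371.0000*sin(0.8866273) + sqrt((6371.0000*0.7749445)^2 + 2*6371.0000*2068.247 + 2068.247^2)
d = 2479.4930 km

2479.4930 km


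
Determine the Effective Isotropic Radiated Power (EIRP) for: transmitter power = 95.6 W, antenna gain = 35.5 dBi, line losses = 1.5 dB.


Pt = 95.6 W = 19.8046 dBW
EIRP = Pt_dBW + Gt - losses = 19.8046 + 35.5 - 1.5 = 53.8046 dBW

53.8046 dBW


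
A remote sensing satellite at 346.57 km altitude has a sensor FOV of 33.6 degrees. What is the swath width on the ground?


FOV = 33.6 deg = 0.5864306 rad
swath = 2 * alt * tan(FOV/2) = 2 * 346.57 * tan(0.2932153)
swath = 2 * 346.57 * 0.3019178
swath = 209.2713 km

209.2713 km


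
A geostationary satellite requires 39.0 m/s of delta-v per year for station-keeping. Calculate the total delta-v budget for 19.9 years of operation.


dV = rate * years = 39.0 * 19.9
dV = 776.1000 m/s

776.1000 m/s


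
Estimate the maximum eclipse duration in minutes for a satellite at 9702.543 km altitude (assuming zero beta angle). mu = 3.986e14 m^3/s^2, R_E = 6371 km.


r = 16073.5430 km
T = 338.0083 min
Eclipse fraction = arcsin(R_E/r)/pi = arcsin(6371.0000/16073.5430)/pi
= arcsin(0.3963656)/pi = 0.1297287
Eclipse duration = 0.1297287 * 338.0083 = 43.8494 min

43.8494 minutes


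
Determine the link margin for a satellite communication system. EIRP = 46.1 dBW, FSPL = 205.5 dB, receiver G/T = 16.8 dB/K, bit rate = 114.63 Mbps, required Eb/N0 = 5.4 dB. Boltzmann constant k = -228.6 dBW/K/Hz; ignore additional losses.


C/N0 = EIRP - FSPL + G/T - k = 46.1 - 205.5 + 16.8 - (-228.6)
C/N0 = 86.0000 dB-Hz
R_b = 114.63 Mbps = 1.1463e+08 bps -> 10*log10(R_b) = 80.5930 dB-Hz
Eb/N0 = C/N0 - 10*log10(R_b) = 86.0000 - 80.5930 = 5.4070 dB
Margin = Eb/N0 - Eb/N0_req = 5.4070 - 5.4 = 0.007017076 dB (link closes)

0.0070 dB


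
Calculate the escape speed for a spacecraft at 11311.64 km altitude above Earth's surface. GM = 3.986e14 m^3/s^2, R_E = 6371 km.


r = 6371.0 + 11311.64 = 17682.6400 km = 1.768264e+07 m
v_esc = sqrt(2*mu/r) = sqrt(2*3.986e14 / 1.768264e+07)
v_esc = 6714.4446 m/s = 6.7144 km/s

6.7144 km/s


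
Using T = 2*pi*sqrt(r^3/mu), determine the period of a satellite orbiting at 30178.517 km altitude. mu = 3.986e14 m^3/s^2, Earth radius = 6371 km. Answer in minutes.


r = 36549.5170 km = 3.6549517e+07 m
T = 2*pi*sqrt(r^3/mu) = 2*pi*sqrt(4.8825301e+22 / 3.986e14)
T = 69539.8396 s = 1158.9973 min

1158.9973 minutes


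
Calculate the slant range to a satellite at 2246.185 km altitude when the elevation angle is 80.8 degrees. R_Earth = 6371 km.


h = 2246.185 km, el = 80.8 deg
d = -R_E*sin(el) + sqrt((R_E*sin(el))^2 + 2*R_E*h + h^2)
d = -6371.0000*sin(1.4102) + sqrt((6371.0000*0.9871363)^2 + 2*6371.0000*2246.185 + 2246.185^2)
d = 2267.7256 km

2267.7256 km


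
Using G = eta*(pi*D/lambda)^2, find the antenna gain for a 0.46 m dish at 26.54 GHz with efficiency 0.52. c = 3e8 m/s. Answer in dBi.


lambda = c/f = 3e8 / 2.654e+10 = 0.01130369 m
G = eta*(pi*D/lambda)^2 = 0.52*(pi*0.46/0.01130369)^2
G = 8499.2006 (linear)
G = 10*log10(8499.2006) = 39.2938 dBi

39.2938 dBi


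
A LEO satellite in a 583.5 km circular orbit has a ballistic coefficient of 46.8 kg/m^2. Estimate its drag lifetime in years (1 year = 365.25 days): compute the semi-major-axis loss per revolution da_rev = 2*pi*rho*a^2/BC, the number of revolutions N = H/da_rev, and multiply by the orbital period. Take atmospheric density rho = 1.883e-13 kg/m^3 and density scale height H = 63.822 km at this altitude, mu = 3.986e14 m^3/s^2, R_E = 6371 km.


a = R_E + alt = 6954.5000 km = 6.9545e+06 m
da_rev = 2*pi*rho*a^2/BC = 2*pi*1.883e-13*(6.9545e+06)^2/46.8 = 1.222689 m per revolution
N = H/da_rev = 63822.0000 m / 1.222689 m = 52198.0467 revolutions
P = 2*pi*sqrt(a^3/mu) = 5771.7842 s
lifetime = N*P = 52198.0467 * 5771.7842 = 3.0127586e+08 s = 3486.9892 days
years = 3486.9892 / 365.25 = 9.5469 years

9.5469 years


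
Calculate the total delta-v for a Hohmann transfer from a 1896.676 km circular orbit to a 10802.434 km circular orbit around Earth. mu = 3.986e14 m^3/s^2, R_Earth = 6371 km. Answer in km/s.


r1 = 8267.6760 km = 8.267676e+06 m
r2 = 17173.4340 km = 1.7173434e+07 m
dv1 = sqrt(mu/r1)*(sqrt(2*r2/(r1+r2)) - 1) = 1124.2749 m/s
dv2 = sqrt(mu/r2)*(1 - sqrt(2*r1/(r1+r2))) = 933.7076 m/s
total dv = |dv1| + |dv2| = 1124.2749 + 933.7076 = 2057.9825 m/s = 2.0580 km/s

2.0580 km/s


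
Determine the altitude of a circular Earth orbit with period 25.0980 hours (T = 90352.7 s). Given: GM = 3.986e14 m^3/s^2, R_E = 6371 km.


T = 90352.7 s
r = (mu*T^2/(4*pi^2))^(1/3) = (3.986e14 * 90352.7^2 / (4*pi^2))^(1/3)
r = 4.3519772e+07 m = 43519.7718 km
alt = r - R_E = 43519.7718 - 6371 = 37148.7718 km

37148.7718 km


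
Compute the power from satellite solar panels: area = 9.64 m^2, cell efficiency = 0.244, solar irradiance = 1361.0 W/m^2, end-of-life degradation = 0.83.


P = area * eta * S * degradation
P = 9.64 * 0.244 * 1361.0 * 0.83
P = 2657.0705 W

2657.0705 W


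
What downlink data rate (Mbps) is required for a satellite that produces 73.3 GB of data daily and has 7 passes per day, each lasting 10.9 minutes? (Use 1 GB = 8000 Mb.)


total contact time = 7 * 10.9 * 60 = 4578.0000 s
data = 73.3 GB = 586400.0000 Mb
rate = 586400.0000 / 4578.0000 = 128.0909 Mbps

128.0909 Mbps


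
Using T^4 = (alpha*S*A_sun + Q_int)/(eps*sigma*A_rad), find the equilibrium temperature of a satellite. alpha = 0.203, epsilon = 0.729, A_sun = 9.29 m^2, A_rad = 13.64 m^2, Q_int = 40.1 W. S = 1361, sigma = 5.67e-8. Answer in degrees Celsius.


Numerator = alpha*S*A_sun + Q_int = 0.203*1361*9.29 + 40.1 = 2606.7691 W
Denominator = eps*sigma*A_rad = 0.729*5.67e-8*13.64 = 5.6379985e-07 W/K^4
T^4 = 4.6235718e+09 K^4
T = 260.7621 K = -12.3879 C

-12.3879 degrees Celsius


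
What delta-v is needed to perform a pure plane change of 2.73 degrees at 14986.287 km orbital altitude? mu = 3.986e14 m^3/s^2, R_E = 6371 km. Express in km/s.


r = 21357.2870 km = 2.1357287e+07 m
V = sqrt(mu/r) = 4320.1180 m/s
di = 2.73 deg = 0.04764749 rad
dV = 2*V*sin(di/2) = 2*4320.1180*sin(0.02382374)
dV = 205.8233 m/s = 0.2058233 km/s

0.2058 km/s


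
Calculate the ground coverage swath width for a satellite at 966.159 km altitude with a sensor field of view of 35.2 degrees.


FOV = 35.2 deg = 0.6143559 rad
swath = 2 * alt * tan(FOV/2) = 2 * 966.159 * tan(0.3071779)
swath = 2 * 966.159 * 0.3172187
swath = 612.9674 km

612.9674 km


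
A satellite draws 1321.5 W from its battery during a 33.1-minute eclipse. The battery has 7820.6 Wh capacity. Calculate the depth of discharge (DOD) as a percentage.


E_used = P * t / 60 = 1321.5 * 33.1 / 60 = 729.0275 Wh
DOD = E_used / E_total * 100 = 729.0275 / 7820.6 * 100
DOD = 9.3219 %

9.3219 %


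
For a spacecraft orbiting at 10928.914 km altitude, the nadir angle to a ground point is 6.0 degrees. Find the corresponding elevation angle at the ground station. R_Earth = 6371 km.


r = R_E + alt = 17299.9140 km
Law of sines in the satellite / Earth-center / ground-point triangle:
  sin(nadir)/R_E = sin(90 + el)/r  =>  cos(el) = (r/R_E)*sin(nadir)
cos(el) = (17299.9140 / 6371.0000) * sin(6.0 deg) = 0.2838382
el = arccos(0.2838382) = 73.5106 deg
(Earth-central angle = 90 - nadir - el = 10.4894 deg)

73.5106 degrees


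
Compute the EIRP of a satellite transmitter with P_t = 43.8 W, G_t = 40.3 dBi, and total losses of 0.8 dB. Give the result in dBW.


Pt = 43.8 W = 16.4147 dBW
EIRP = Pt_dBW + Gt - losses = 16.4147 + 40.3 - 0.8 = 55.9147 dBW

55.9147 dBW


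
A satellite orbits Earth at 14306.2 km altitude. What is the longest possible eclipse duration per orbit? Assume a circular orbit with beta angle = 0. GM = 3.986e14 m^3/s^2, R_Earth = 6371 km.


r = 20677.2000 km
T = 493.1710 min
Eclipse fraction = arcsin(R_E/r)/pi = arcsin(6371.0000/20677.2000)/pi
= arcsin(0.3081172)/pi = 0.09969888
Eclipse duration = 0.09969888 * 493.1710 = 49.1686 min

49.1686 minutes


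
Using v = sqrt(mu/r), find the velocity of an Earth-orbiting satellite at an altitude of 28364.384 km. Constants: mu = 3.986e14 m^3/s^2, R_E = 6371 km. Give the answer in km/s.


r = R_E + alt = 6371.0 + 28364.384 = 34735.3840 km = 3.4735384e+07 m
v = sqrt(mu/r) = sqrt(3.986e14 / 3.4735384e+07) = 3387.5257 m/s = 3.3875 km/s

3.3875 km/s


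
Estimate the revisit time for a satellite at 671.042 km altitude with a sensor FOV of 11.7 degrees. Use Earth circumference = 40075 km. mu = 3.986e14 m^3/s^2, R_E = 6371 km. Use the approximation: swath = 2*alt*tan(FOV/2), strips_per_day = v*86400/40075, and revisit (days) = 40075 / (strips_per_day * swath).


swath = 2*671.042*tan(0.1021018) = 137.5073 km
v = sqrt(mu/r) = 7523.4899 m/s = 7.5235 km/s
strips/day = v*86400/40075 = 7.5235*86400/40075 = 16.2203
coverage/day = strips * swath = 16.2203 * 137.5073 = 2230.4131 km
revisit = 40075 / 2230.4131 = 17.9675 days

17.9675 days


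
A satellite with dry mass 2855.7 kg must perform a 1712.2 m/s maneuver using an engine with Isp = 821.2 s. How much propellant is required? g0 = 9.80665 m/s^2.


ve = Isp * g0 = 821.2 * 9.80665 = 8053.220980 m/s
mass ratio = exp(dv/ve) = exp(1712.2/8053.220980) = 1.23690289
m_prop = m_dry * (mr - 1) = 2855.7 * (1.23690289 - 1)
m_prop = 676.5236 kg

676.5236 kg


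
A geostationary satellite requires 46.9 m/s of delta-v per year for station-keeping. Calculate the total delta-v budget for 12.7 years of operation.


dV = rate * years = 46.9 * 12.7
dV = 595.6300 m/s

595.6300 m/s


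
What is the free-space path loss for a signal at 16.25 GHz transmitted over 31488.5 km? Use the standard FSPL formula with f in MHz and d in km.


f = 16.25 GHz = 16250.0000 MHz
d = 31488.5 km
FSPL = 32.44 + 20*log10(16250.0000) + 20*log10(31488.5)
FSPL = 32.44 + 84.2171 + 89.9630
FSPL = 206.6201 dB

206.6201 dB


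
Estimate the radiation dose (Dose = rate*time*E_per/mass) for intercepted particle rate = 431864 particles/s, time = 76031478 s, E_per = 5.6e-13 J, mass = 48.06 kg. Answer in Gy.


Total energy deposited = rate * time * E_per
  = 431864 * 76031478 * 5.6e-13 = 18.3877 J
Dose = E_total / mass = 18.3877 / 48.06
Dose = 0.3825998 Gy

0.3826 Gy


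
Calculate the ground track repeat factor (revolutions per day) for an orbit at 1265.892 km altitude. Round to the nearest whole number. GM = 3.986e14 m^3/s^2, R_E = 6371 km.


r = 7.636892e+06 m
T = 2*pi*sqrt(r^3/mu) = 6641.8061 s = 110.6968 min
revs/day = 1440 / 110.6968 = 13.0085
Rounded: 13 revolutions per day

13 revolutions per day


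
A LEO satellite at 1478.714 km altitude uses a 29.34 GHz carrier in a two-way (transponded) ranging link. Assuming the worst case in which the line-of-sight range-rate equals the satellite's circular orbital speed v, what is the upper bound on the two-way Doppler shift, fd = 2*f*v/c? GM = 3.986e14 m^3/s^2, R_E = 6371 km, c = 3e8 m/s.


r = 7.849714e+06 m
v = sqrt(mu/r) = 7125.9329 m/s (worst-case radial velocity)
f = 29.34 GHz = 2.934e+10 Hz
fd = 2*f*v/c = 2*2.934e+10*7125.9329/3.0e+08
fd = 1.3938325e+06 Hz

1.3938e+06 Hz


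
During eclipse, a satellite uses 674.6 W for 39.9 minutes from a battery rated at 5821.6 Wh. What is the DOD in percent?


E_used = P * t / 60 = 674.6 * 39.9 / 60 = 448.6090 Wh
DOD = E_used / E_total * 100 = 448.6090 / 5821.6 * 100
DOD = 7.7059 %

7.7059 %


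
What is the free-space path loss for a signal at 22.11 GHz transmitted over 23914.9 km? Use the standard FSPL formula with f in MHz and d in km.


f = 22.11 GHz = 22110.0000 MHz
d = 23914.9 km
FSPL = 32.44 + 20*log10(22110.0000) + 20*log10(23914.9)
FSPL = 32.44 + 86.8918 + 87.5734
FSPL = 206.9051 dB

206.9051 dB


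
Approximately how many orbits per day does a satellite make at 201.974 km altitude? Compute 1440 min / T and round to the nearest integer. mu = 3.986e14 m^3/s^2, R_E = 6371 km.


r = 6.572974e+06 m
T = 2*pi*sqrt(r^3/mu) = 5303.3964 s = 88.3899 min
revs/day = 1440 / 88.3899 = 16.2914
Rounded: 16 revolutions per day

16 revolutions per day


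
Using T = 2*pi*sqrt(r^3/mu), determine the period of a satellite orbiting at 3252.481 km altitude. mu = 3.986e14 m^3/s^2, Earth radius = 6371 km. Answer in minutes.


r = 9623.4810 km = 9.623481e+06 m
T = 2*pi*sqrt(r^3/mu) = 2*pi*sqrt(8.9124392e+20 / 3.986e14)
T = 9395.2753 s = 156.5879 min

156.5879 minutes


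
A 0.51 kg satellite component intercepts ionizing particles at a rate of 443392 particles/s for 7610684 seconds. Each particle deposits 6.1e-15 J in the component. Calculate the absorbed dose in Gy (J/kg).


Total energy deposited = rate * time * E_per
  = 443392 * 7610684 * 6.1e-15 = 0.02058455 J
Dose = E_total / mass = 0.02058455 / 0.51
Dose = 0.04036186 Gy

0.0404 Gy


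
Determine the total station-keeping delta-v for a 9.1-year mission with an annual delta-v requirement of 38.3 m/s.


dV = rate * years = 38.3 * 9.1
dV = 348.5300 m/s

348.5300 m/s


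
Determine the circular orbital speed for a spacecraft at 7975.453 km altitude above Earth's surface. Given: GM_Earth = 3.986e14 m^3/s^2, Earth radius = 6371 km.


r = R_E + alt = 6371.0 + 7975.453 = 14346.4530 km = 1.4346453e+07 m
v = sqrt(mu/r) = sqrt(3.986e14 / 1.4346453e+07) = 5271.0408 m/s = 5.2710 km/s

5.2710 km/s


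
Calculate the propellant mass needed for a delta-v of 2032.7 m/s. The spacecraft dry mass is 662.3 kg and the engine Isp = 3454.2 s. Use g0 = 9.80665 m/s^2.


ve = Isp * g0 = 3454.2 * 9.80665 = 33874.130430 m/s
mass ratio = exp(dv/ve) = exp(2032.7/33874.130430) = 1.06184445
m_prop = m_dry * (mr - 1) = 662.3 * (1.06184445 - 1)
m_prop = 40.9596 kg

40.9596 kg


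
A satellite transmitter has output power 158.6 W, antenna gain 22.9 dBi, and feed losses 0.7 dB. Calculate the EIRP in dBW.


Pt = 158.6 W = 22.0030 dBW
EIRP = Pt_dBW + Gt - losses = 22.0030 + 22.9 - 0.7 = 44.2030 dBW

44.2030 dBW


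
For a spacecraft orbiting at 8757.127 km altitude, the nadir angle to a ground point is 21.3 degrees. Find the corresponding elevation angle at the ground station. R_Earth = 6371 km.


r = R_E + alt = 15128.1270 km
Law of sines in the satellite / Earth-center / ground-point triangle:
  sin(nadir)/R_E = sin(90 + el)/r  =>  cos(el) = (r/R_E)*sin(nadir)
cos(el) = (15128.1270 / 6371.0000) * sin(21.3 deg) = 0.8625507
el = arccos(0.8625507) = 30.3958 deg
(Earth-central angle = 90 - nadir - el = 38.3042 deg)

30.3958 degrees


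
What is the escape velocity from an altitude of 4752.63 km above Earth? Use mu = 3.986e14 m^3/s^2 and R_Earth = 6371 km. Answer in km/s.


r = 6371.0 + 4752.63 = 11123.6300 km = 1.112363e+07 m
v_esc = sqrt(2*mu/r) = sqrt(2*3.986e14 / 1.112363e+07)
v_esc = 8465.6513 m/s = 8.4657 km/s

8.4657 km/s


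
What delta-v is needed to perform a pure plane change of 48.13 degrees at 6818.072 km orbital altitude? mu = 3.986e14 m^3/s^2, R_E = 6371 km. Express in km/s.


r = 13189.0720 km = 1.3189072e+07 m
V = sqrt(mu/r) = 5497.4530 m/s
di = 48.13 deg = 0.840027 rad
dV = 2*V*sin(di/2) = 2*5497.4530*sin(0.4200135)
dV = 4483.4233 m/s = 4.4834 km/s

4.4834 km/s


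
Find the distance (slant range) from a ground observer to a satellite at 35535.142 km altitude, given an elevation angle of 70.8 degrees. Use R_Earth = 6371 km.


h = 35535.142 km, el = 70.8 deg
d = -R_E*sin(el) + sqrt((R_E*sin(el))^2 + 2*R_E*h + h^2)
d = -6371.0000*sin(1.2357) + sqrt((6371.0000*0.9443764)^2 + 2*6371.0000*35535.142 + 35535.142^2)
d = 35837.1096 km

35837.1096 km


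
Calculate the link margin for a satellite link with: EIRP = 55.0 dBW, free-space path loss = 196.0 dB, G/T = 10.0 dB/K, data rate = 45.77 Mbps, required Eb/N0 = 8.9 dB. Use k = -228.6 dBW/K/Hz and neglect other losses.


C/N0 = EIRP - FSPL + G/T - k = 55.0 - 196.0 + 10.0 - (-228.6)
C/N0 = 97.6000 dB-Hz
R_b = 45.77 Mbps = 4.577e+07 bps -> 10*log10(R_b) = 76.6058 dB-Hz
Eb/N0 = C/N0 - 10*log10(R_b) = 97.6000 - 76.6058 = 20.9942 dB
Margin = Eb/N0 - Eb/N0_req = 20.9942 - 8.9 = 12.0942 dB (link closes)

12.0942 dB


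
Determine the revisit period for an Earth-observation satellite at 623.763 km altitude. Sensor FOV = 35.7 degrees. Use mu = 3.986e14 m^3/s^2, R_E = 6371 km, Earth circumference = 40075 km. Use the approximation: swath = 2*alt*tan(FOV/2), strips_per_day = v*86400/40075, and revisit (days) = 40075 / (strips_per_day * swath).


swath = 2*623.763*tan(0.3115413) = 401.7380 km
v = sqrt(mu/r) = 7548.8735 m/s = 7.5489 km/s
strips/day = v*86400/40075 = 7.5489*86400/40075 = 16.2751
coverage/day = strips * swath = 16.2751 * 401.7380 = 6538.3066 km
revisit = 40075 / 6538.3066 = 6.1293 days

6.1293 days


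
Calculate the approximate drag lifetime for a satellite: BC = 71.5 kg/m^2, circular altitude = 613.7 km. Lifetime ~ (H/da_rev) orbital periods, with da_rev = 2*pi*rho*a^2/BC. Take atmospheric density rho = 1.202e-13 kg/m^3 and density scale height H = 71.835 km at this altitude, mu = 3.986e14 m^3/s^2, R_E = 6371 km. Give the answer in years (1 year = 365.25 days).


a = R_E + alt = 6984.7000 km = 6.9847e+06 m
da_rev = 2*pi*rho*a^2/BC = 2*pi*1.202e-13*(6.9847e+06)^2/71.5 = 0.515316216 m per revolution
N = H/da_rev = 71835.0000 m / 0.515316216 m = 139399.8437 revolutions
P = 2*pi*sqrt(a^3/mu) = 5809.4211 s
lifetime = N*P = 139399.8437 * 5809.4211 = 8.0983239e+08 s = 9373.0601 days
years = 9373.0601 / 365.25 = 25.6620 years

25.6620 years


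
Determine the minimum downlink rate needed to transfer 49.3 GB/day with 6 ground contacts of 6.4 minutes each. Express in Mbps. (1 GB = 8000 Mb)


total contact time = 6 * 6.4 * 60 = 2304.0000 s
data = 49.3 GB = 394400.0000 Mb
rate = 394400.0000 / 2304.0000 = 171.1806 Mbps

171.1806 Mbps


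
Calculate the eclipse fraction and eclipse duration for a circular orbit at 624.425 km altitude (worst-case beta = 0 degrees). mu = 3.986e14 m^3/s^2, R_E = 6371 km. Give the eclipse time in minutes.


r = 6995.4250 km
T = 97.0468 min
Eclipse fraction = arcsin(R_E/r)/pi = arcsin(6371.0000/6995.4250)/pi
= arcsin(0.9107381)/pi = 0.3644864
Eclipse duration = 0.3644864 * 97.0468 = 35.3722 min

35.3722 minutes


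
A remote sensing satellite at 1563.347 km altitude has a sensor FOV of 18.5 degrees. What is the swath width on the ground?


FOV = 18.5 deg = 0.3228859 rad
swath = 2 * alt * tan(FOV/2) = 2 * 1563.347 * tan(0.161443)
swath = 2 * 1563.347 * 0.1628603
swath = 509.2145 km

509.2145 km


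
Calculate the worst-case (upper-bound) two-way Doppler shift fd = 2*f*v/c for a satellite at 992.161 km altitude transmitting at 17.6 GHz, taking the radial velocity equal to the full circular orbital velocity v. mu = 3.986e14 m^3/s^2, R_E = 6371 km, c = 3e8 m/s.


r = 7.363161e+06 m
v = sqrt(mu/r) = 7357.6055 m/s (worst-case radial velocity)
f = 17.6 GHz = 1.76e+10 Hz
fd = 2*f*v/c = 2*1.76e+10*7357.6055/3.0e+08
fd = 863292.3801 Hz

863292.3801 Hz


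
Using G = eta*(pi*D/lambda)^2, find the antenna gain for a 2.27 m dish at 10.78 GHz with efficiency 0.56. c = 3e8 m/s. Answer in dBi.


lambda = c/f = 3e8 / 1.078e+10 = 0.02782931 m
G = eta*(pi*D/lambda)^2 = 0.56*(pi*2.27/0.02782931)^2
G = 36773.4604 (linear)
G = 10*log10(36773.4604) = 45.6553 dBi

45.6553 dBi


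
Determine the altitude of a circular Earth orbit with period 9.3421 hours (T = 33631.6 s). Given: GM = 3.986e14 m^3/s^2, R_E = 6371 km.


T = 33631.6 s
r = (mu*T^2/(4*pi^2))^(1/3) = (3.986e14 * 33631.6^2 / (4*pi^2))^(1/3)
r = 2.2519438e+07 m = 22519.4375 km
alt = r - R_E = 22519.4375 - 6371 = 16148.4375 km

16148.4375 km


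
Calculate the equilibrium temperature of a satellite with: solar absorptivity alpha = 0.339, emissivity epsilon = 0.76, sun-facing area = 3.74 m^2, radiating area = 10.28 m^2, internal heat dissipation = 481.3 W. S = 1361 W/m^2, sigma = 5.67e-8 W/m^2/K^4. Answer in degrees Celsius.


Numerator = alpha*S*A_sun + Q_int = 0.339*1361*3.74 + 481.3 = 2206.8575 W
Denominator = eps*sigma*A_rad = 0.76*5.67e-8*10.28 = 4.4298576e-07 W/K^4
T^4 = 4.9817797e+09 K^4
T = 265.6722 K = -7.4778 C

-7.4778 degrees Celsius


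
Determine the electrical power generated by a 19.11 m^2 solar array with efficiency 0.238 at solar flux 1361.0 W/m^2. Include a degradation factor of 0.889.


P = area * eta * S * degradation
P = 19.11 * 0.238 * 1361.0 * 0.889
P = 5502.9749 W

5502.9749 W


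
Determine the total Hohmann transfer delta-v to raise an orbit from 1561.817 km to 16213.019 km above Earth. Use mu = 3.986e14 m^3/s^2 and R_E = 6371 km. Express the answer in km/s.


r1 = 7932.8170 km = 7.932817e+06 m
r2 = 22584.0190 km = 2.2584019e+07 m
dv1 = sqrt(mu/r1)*(sqrt(2*r2/(r1+r2)) - 1) = 1535.3324 m/s
dv2 = sqrt(mu/r2)*(1 - sqrt(2*r1/(r1+r2))) = 1171.9551 m/s
total dv = |dv1| + |dv2| = 1535.3324 + 1171.9551 = 2707.2876 m/s = 2.7073 km/s

2.7073 km/s


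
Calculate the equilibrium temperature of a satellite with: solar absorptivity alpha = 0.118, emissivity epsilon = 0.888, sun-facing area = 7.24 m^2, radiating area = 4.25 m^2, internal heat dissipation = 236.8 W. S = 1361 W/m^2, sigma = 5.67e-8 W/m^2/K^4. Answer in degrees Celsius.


Numerator = alpha*S*A_sun + Q_int = 0.118*1361*7.24 + 236.8 = 1399.5295 W
Denominator = eps*sigma*A_rad = 0.888*5.67e-8*4.25 = 2.139858e-07 W/K^4
T^4 = 6.5402916e+09 K^4
T = 284.3801 K = 11.2301 C

11.2301 degrees Celsius


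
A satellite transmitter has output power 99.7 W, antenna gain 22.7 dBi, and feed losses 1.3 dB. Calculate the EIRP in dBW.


Pt = 99.7 W = 19.9870 dBW
EIRP = Pt_dBW + Gt - losses = 19.9870 + 22.7 - 1.3 = 41.3870 dBW

41.3870 dBW


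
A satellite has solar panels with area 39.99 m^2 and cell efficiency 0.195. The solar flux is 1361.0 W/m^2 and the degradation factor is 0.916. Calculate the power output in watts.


P = area * eta * S * degradation
P = 39.99 * 0.195 * 1361.0 * 0.916
P = 9721.6418 W

9721.6418 W


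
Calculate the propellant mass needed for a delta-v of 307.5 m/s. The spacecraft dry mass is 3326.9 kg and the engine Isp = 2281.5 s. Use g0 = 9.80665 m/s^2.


ve = Isp * g0 = 2281.5 * 9.80665 = 22373.871975 m/s
mass ratio = exp(dv/ve) = exp(307.5/22373.871975) = 1.01383859
m_prop = m_dry * (mr - 1) = 3326.9 * (1.01383859 - 1)
m_prop = 46.0396 kg

46.0396 kg


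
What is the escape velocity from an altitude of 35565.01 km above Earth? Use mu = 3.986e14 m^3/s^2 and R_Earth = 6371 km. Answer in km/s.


r = 6371.0 + 35565.01 = 41936.0100 km = 4.193601e+07 m
v_esc = sqrt(2*mu/r) = sqrt(2*3.986e14 / 4.193601e+07)
v_esc = 4360.0362 m/s = 4.3600 km/s

4.3600 km/s


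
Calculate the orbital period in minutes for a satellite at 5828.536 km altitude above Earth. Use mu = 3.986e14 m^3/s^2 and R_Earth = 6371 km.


r = 12199.5360 km = 1.2199536e+07 m
T = 2*pi*sqrt(r^3/mu) = 2*pi*sqrt(1.8156408e+21 / 3.986e14)
T = 13409.9201 s = 223.4987 min

223.4987 minutes


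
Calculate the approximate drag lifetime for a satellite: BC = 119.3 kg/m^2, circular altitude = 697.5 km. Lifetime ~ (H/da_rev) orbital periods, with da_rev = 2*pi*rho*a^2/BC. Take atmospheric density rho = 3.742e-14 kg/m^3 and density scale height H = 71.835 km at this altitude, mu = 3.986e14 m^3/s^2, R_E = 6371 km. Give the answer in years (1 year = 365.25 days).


a = R_E + alt = 7068.5000 km = 7.0685e+06 m
da_rev = 2*pi*rho*a^2/BC = 2*pi*3.742e-14*(7.0685e+06)^2/119.3 = 0.098468593 m per revolution
N = H/da_rev = 71835.0000 m / 0.098468593 m = 729521.9500 revolutions
P = 2*pi*sqrt(a^3/mu) = 5914.2832 s
lifetime = N*P = 729521.9500 * 5914.2832 = 4.3145994e+09 s = 49937.4930 days
years = 49937.4930 / 365.25 = 136.7214 years

136.7214 years


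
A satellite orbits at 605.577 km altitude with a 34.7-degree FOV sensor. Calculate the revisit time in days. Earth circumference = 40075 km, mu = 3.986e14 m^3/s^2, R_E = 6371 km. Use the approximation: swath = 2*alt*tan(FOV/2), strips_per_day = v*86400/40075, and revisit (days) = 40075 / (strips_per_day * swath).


swath = 2*605.577*tan(0.3028146) = 378.3922 km
v = sqrt(mu/r) = 7558.7060 m/s = 7.5587 km/s
strips/day = v*86400/40075 = 7.5587*86400/40075 = 16.2962
coverage/day = strips * swath = 16.2962 * 378.3922 = 6166.3744 km
revisit = 40075 / 6166.3744 = 6.4990 days

6.4990 days


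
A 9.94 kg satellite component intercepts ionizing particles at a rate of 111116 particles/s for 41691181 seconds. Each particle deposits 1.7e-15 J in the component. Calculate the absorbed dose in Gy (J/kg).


Total energy deposited = rate * time * E_per
  = 111116 * 41691181 * 1.7e-15 = 0.007875347 J
Dose = E_total / mass = 0.007875347 / 9.94
Dose = 7.9228847e-04 Gy

7.9229e-04 Gy


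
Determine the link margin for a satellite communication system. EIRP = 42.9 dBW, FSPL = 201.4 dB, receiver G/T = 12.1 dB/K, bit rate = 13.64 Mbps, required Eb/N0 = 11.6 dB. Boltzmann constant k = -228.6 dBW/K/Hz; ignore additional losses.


C/N0 = EIRP - FSPL + G/T - k = 42.9 - 201.4 + 12.1 - (-228.6)
C/N0 = 82.2000 dB-Hz
R_b = 13.64 Mbps = 1.364e+07 bps -> 10*log10(R_b) = 71.3481 dB-Hz
Eb/N0 = C/N0 - 10*log10(R_b) = 82.2000 - 71.3481 = 10.8519 dB
Margin = Eb/N0 - Eb/N0_req = 10.8519 - 11.6 = -0.7481437 dB (negative margin: link does not close)

-0.7481 dB


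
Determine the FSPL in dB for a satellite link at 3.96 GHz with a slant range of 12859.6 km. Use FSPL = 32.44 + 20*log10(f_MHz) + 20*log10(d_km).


f = 3.96 GHz = 3960.0000 MHz
d = 12859.6 km
FSPL = 32.44 + 20*log10(3960.0000) + 20*log10(12859.6)
FSPL = 32.44 + 71.9539 + 82.1845
FSPL = 186.5785 dB

186.5785 dB


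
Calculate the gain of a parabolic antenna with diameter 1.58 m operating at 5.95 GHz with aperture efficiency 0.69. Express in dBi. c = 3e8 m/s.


lambda = c/f = 3e8 / 5.95e+09 = 0.05042017 m
G = eta*(pi*D/lambda)^2 = 0.69*(pi*1.58/0.05042017)^2
G = 6687.3558 (linear)
G = 10*log10(6687.3558) = 38.2525 dBi

38.2525 dBi


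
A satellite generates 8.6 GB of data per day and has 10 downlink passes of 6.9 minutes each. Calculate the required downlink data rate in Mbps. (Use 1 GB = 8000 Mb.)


total contact time = 10 * 6.9 * 60 = 4140.0000 s
data = 8.6 GB = 68800.0000 Mb
rate = 68800.0000 / 4140.0000 = 16.6184 Mbps

16.6184 Mbps


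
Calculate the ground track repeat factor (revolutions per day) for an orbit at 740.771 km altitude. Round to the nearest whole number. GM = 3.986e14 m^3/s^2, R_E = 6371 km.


r = 7.111771e+06 m
T = 2*pi*sqrt(r^3/mu) = 5968.6741 s = 99.4779 min
revs/day = 1440 / 99.4779 = 14.4756
Rounded: 14 revolutions per day

14 revolutions per day


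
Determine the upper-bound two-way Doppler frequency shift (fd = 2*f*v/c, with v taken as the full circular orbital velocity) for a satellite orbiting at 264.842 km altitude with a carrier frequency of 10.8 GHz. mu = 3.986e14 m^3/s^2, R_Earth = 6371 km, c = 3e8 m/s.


r = 6.635842e+06 m
v = sqrt(mu/r) = 7750.3377 m/s (worst-case radial velocity)
f = 10.8 GHz = 1.08e+10 Hz
fd = 2*f*v/c = 2*1.08e+10*7750.3377/3.0e+08
fd = 558024.3178 Hz

558024.3178 Hz


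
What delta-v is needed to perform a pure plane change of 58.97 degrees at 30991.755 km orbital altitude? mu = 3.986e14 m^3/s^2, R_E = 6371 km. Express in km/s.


r = 37362.7550 km = 3.7362755e+07 m
V = sqrt(mu/r) = 3266.2483 m/s
di = 58.97 deg = 1.0292 rad
dV = 2*V*sin(di/2) = 2*3266.2483*sin(0.5146103)
dV = 3215.2667 m/s = 3.2153 km/s

3.2153 km/s


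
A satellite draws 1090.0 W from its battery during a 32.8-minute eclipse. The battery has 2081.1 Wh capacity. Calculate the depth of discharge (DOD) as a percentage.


E_used = P * t / 60 = 1090.0 * 32.8 / 60 = 595.8667 Wh
DOD = E_used / E_total * 100 = 595.8667 / 2081.1 * 100
DOD = 28.6323 %

28.6323 %


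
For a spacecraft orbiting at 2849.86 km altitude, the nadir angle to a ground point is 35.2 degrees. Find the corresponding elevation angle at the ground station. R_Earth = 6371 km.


r = R_E + alt = 9220.8600 km
Law of sines in the satellite / Earth-center / ground-point triangle:
  sin(nadir)/R_E = sin(90 + el)/r  =>  cos(el) = (r/R_E)*sin(nadir)
cos(el) = (9220.8600 / 6371.0000) * sin(35.2 deg) = 0.8342806
el = arccos(0.8342806) = 33.4590 deg
(Earth-central angle = 90 - nadir - el = 21.3410 deg)

33.4590 degrees


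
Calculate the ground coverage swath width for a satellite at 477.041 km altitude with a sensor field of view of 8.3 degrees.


FOV = 8.3 deg = 0.1448623 rad
swath = 2 * alt * tan(FOV/2) = 2 * 477.041 * tan(0.07243116)
swath = 2 * 477.041 * 0.07255809
swath = 69.2264 km

69.2264 km


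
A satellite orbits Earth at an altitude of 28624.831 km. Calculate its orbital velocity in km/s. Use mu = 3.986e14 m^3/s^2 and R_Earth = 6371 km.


r = R_E + alt = 6371.0 + 28624.831 = 34995.8310 km = 3.4995831e+07 m
v = sqrt(mu/r) = sqrt(3.986e14 / 3.4995831e+07) = 3374.8968 m/s = 3.3749 km/s

3.3749 km/s


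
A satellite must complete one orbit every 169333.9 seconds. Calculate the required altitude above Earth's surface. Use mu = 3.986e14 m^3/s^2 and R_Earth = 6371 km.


T = 169333.9 s
r = (mu*T^2/(4*pi^2))^(1/3) = (3.986e14 * 169333.9^2 / (4*pi^2))^(1/3)
r = 6.615385e+07 m = 66153.8504 km
alt = r - R_E = 66153.8504 - 6371 = 59782.8504 km

59782.8504 km


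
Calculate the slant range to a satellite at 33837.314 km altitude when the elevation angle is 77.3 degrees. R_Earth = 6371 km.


h = 33837.314 km, el = 77.3 deg
d = -R_E*sin(el) + sqrt((R_E*sin(el))^2 + 2*R_E*h + h^2)
d = -6371.0000*sin(1.3491) + sqrt((6371.0000*0.9755345)^2 + 2*6371.0000*33837.314 + 33837.314^2)
d = 33968.7807 km

33968.7807 km


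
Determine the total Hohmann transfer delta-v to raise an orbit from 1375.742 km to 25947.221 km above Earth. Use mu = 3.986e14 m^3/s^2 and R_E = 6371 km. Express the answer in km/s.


r1 = 7746.7420 km = 7.746742e+06 m
r2 = 32318.2210 km = 3.2318221e+07 m
dv1 = sqrt(mu/r1)*(sqrt(2*r2/(r1+r2)) - 1) = 1937.8509 m/s
dv2 = sqrt(mu/r2)*(1 - sqrt(2*r1/(r1+r2))) = 1328.0006 m/s
total dv = |dv1| + |dv2| = 1937.8509 + 1328.0006 = 3265.8515 m/s = 3.2659 km/s

3.2659 km/s


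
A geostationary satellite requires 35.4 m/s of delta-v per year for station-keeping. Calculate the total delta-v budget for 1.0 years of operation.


dV = rate * years = 35.4 * 1.0
dV = 35.4000 m/s

35.4000 m/s


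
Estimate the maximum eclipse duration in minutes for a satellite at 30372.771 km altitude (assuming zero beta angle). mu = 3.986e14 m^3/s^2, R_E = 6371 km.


r = 36743.7710 km
T = 1168.2494 min
Eclipse fraction = arcsin(R_E/r)/pi = arcsin(6371.0000/36743.7710)/pi
= arcsin(0.1733899)/pi = 0.05547209
Eclipse duration = 0.05547209 * 1168.2494 = 64.8052 min

64.8052 minutes


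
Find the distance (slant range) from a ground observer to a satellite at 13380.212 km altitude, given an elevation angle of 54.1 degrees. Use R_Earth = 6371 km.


h = 13380.212 km, el = 54.1 deg
d = -R_E*sin(el) + sqrt((R_E*sin(el))^2 + 2*R_E*h + h^2)
d = -6371.0000*sin(0.9442231) + sqrt((6371.0000*0.8100416)^2 + 2*6371.0000*13380.212 + 13380.212^2)
d = 14233.9234 km

14233.9234 km


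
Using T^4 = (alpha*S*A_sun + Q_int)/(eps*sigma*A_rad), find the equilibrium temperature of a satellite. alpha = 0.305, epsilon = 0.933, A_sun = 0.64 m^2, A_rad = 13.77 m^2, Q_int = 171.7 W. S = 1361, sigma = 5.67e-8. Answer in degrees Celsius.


Numerator = alpha*S*A_sun + Q_int = 0.305*1361*0.64 + 171.7 = 437.3672 W
Denominator = eps*sigma*A_rad = 0.933*5.67e-8*13.77 = 7.2844815e-07 W/K^4
T^4 = 6.0040952e+08 K^4
T = 156.5352 K = -116.6148 C

-116.6148 degrees Celsius


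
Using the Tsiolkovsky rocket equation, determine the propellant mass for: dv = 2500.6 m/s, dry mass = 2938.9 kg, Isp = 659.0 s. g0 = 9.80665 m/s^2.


ve = Isp * g0 = 659.0 * 9.80665 = 6462.582350 m/s
mass ratio = exp(dv/ve) = exp(2500.6/6462.582350) = 1.47246094
m_prop = m_dry * (mr - 1) = 2938.9 * (1.47246094 - 1)
m_prop = 1388.5154 kg

1388.5154 kg


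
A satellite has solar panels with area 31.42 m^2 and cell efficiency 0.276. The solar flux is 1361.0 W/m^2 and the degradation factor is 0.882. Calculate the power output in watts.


P = area * eta * S * degradation
P = 31.42 * 0.276 * 1361.0 * 0.882
P = 10409.7901 W

10409.7901 W


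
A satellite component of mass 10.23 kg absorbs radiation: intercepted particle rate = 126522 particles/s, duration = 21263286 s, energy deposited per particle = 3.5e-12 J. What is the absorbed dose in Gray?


Total energy deposited = rate * time * E_per
  = 126522 * 21263286 * 3.5e-12 = 9.4160 J
Dose = E_total / mass = 9.4160 / 10.23
Dose = 0.9204259 Gy

0.9204 Gy


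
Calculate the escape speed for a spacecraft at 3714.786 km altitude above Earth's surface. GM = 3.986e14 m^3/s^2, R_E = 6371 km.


r = 6371.0 + 3714.786 = 10085.7860 km = 1.0085786e+07 m
v_esc = sqrt(2*mu/r) = sqrt(2*3.986e14 / 1.0085786e+07)
v_esc = 8890.5529 m/s = 8.8906 km/s

8.8906 km/s


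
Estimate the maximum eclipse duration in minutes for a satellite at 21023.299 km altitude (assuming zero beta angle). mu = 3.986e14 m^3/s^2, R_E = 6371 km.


r = 27394.2990 km
T = 752.0561 min
Eclipse fraction = arcsin(R_E/r)/pi = arcsin(6371.0000/27394.2990)/pi
= arcsin(0.2325666)/pi = 0.07471238
Eclipse duration = 0.07471238 * 752.0561 = 56.1879 min

56.1879 minutes


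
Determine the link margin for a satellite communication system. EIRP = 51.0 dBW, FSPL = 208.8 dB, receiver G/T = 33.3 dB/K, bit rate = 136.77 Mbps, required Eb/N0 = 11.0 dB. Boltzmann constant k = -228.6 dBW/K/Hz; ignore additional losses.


C/N0 = EIRP - FSPL + G/T - k = 51.0 - 208.8 + 33.3 - (-228.6)
C/N0 = 104.1000 dB-Hz
R_b = 136.77 Mbps = 1.3677e+08 bps -> 10*log10(R_b) = 81.3599 dB-Hz
Eb/N0 = C/N0 - 10*log10(R_b) = 104.1000 - 81.3599 = 22.7401 dB
Margin = Eb/N0 - Eb/N0_req = 22.7401 - 11.0 = 11.7401 dB (link closes)

11.7401 dB


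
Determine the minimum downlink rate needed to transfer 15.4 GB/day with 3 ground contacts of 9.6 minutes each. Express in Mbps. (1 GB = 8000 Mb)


total contact time = 3 * 9.6 * 60 = 1728.0000 s
data = 15.4 GB = 123200.0000 Mb
rate = 123200.0000 / 1728.0000 = 71.2963 Mbps

71.2963 Mbps


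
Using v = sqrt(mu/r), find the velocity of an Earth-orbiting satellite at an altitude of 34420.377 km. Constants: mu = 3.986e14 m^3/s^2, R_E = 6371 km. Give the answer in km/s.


r = R_E + alt = 6371.0 + 34420.377 = 40791.3770 km = 4.0791377e+07 m
v = sqrt(mu/r) = sqrt(3.986e14 / 4.0791377e+07) = 3125.9675 m/s = 3.1260 km/s

3.1260 km/s


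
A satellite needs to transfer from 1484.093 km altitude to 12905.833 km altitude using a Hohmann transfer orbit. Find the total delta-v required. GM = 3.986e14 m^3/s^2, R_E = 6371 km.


r1 = 7855.0930 km = 7.855093e+06 m
r2 = 19276.8330 km = 1.9276833e+07 m
dv1 = sqrt(mu/r1)*(sqrt(2*r2/(r1+r2)) - 1) = 1368.0288 m/s
dv2 = sqrt(mu/r2)*(1 - sqrt(2*r1/(r1+r2))) = 1087.0710 m/s
total dv = |dv1| + |dv2| = 1368.0288 + 1087.0710 = 2455.0998 m/s = 2.4551 km/s

2.4551 km/s


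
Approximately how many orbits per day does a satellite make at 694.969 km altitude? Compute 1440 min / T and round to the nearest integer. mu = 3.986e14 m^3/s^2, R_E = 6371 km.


r = 7.065969e+06 m
T = 2*pi*sqrt(r^3/mu) = 5911.1069 s = 98.5184 min
revs/day = 1440 / 98.5184 = 14.6166
Rounded: 15 revolutions per day

15 revolutions per day


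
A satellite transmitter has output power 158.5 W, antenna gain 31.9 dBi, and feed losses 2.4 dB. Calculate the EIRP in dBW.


Pt = 158.5 W = 22.0003 dBW
EIRP = Pt_dBW + Gt - losses = 22.0003 + 31.9 - 2.4 = 51.5003 dBW

51.5003 dBW


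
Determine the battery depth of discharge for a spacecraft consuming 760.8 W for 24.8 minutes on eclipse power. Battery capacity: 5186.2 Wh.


E_used = P * t / 60 = 760.8 * 24.8 / 60 = 314.4640 Wh
DOD = E_used / E_total * 100 = 314.4640 / 5186.2 * 100
DOD = 6.0635 %

6.0635 %


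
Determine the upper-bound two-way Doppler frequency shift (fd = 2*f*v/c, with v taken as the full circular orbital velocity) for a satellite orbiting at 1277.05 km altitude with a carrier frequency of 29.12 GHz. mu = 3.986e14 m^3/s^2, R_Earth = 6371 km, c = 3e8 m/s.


r = 7.64805e+06 m
v = sqrt(mu/r) = 7219.2701 m/s (worst-case radial velocity)
f = 29.12 GHz = 2.912e+10 Hz
fd = 2*f*v/c = 2*2.912e+10*7219.2701/3.0e+08
fd = 1.401501e+06 Hz

1.4015e+06 Hz


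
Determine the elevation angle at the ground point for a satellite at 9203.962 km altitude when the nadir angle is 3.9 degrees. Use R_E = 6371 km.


r = R_E + alt = 15574.9620 km
Law of sines in the satellite / Earth-center / ground-point triangle:
  sin(nadir)/R_E = sin(90 + el)/r  =>  cos(el) = (r/R_E)*sin(nadir)
cos(el) = (15574.9620 / 6371.0000) * sin(3.9 deg) = 0.1662746
el = arccos(0.1662746) = 80.4287 deg
(Earth-central angle = 90 - nadir - el = 5.6713 deg)

80.4287 degrees


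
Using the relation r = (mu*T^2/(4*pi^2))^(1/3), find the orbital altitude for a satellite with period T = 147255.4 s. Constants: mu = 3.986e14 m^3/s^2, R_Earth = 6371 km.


T = 147255.4 s
r = (mu*T^2/(4*pi^2))^(1/3) = (3.986e14 * 147255.4^2 / (4*pi^2))^(1/3)
r = 6.0270761e+07 m = 60270.7606 km
alt = r - R_E = 60270.7606 - 6371 = 53899.7606 km

53899.7606 km


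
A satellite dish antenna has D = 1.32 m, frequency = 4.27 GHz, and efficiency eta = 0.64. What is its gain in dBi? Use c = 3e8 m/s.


lambda = c/f = 3e8 / 4.27e+09 = 0.07025761 m
G = eta*(pi*D/lambda)^2 = 0.64*(pi*1.32/0.07025761)^2
G = 2229.6712 (linear)
G = 10*log10(2229.6712) = 33.4824 dBi

33.4824 dBi


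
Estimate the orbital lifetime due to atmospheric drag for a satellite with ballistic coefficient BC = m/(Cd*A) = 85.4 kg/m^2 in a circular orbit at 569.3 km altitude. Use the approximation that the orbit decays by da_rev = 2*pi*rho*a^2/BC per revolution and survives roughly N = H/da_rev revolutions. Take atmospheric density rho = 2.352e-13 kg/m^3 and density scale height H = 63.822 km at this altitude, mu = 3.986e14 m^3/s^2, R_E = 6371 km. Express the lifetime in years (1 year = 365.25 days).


a = R_E + alt = 6940.3000 km = 6.9403e+06 m
da_rev = 2*pi*rho*a^2/BC = 2*pi*2.352e-13*(6.9403e+06)^2/85.4 = 0.833519572 m per revolution
N = H/da_rev = 63822.0000 m / 0.833519572 m = 76569.2878 revolutions
P = 2*pi*sqrt(a^3/mu) = 5754.1157 s
lifetime = N*P = 76569.2878 * 5754.1157 = 4.4058854e+08 s = 5099.4044 days
years = 5099.4044 / 365.25 = 13.9614 years

13.9614 years


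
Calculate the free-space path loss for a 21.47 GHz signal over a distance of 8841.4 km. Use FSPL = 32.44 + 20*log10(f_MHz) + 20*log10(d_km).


f = 21.47 GHz = 21470.0000 MHz
d = 8841.4 km
FSPL = 32.44 + 20*log10(21470.0000) + 20*log10(8841.4)
FSPL = 32.44 + 86.6366 + 78.9304
FSPL = 198.0071 dB

198.0071 dB


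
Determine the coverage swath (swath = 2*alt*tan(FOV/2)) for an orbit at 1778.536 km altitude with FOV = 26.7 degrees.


FOV = 26.7 deg = 0.4660029 rad
swath = 2 * alt * tan(FOV/2) = 2 * 1778.536 * tan(0.2330015)
swath = 2 * 1778.536 * 0.2373116
swath = 844.1345 km

844.1345 km
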